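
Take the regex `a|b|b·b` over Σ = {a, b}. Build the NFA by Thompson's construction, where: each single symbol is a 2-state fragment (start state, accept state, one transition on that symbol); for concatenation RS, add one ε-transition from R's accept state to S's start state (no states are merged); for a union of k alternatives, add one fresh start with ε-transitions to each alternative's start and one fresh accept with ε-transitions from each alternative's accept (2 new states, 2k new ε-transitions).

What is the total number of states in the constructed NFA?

Recursing over subexpressions:
Each of the 4 symbol leaves contributes a 2-state fragment.
  b·b : 4 states
  a|b|b·b : 10 states

10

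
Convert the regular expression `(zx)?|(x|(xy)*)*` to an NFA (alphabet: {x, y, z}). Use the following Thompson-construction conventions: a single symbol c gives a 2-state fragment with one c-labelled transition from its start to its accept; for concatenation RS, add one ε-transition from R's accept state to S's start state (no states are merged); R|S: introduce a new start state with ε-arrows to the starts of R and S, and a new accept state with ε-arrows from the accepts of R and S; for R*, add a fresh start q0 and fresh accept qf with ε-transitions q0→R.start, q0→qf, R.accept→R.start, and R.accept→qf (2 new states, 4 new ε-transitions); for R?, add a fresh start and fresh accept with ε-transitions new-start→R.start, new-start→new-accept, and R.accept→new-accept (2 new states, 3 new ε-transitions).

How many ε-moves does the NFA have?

Bottom-up over the parse tree:
Each of the 5 symbol leaves contributes 0 ε-transitions.
  zx → 1 ε-transition
  (zx)? → 4 ε-transitions
  xy → 1 ε-transition
  (xy)* → 5 ε-transitions
  x|(xy)* → 9 ε-transitions
  (x|(xy)*)* → 13 ε-transitions
  (zx)?|(x|(xy)*)* → 21 ε-transitions

21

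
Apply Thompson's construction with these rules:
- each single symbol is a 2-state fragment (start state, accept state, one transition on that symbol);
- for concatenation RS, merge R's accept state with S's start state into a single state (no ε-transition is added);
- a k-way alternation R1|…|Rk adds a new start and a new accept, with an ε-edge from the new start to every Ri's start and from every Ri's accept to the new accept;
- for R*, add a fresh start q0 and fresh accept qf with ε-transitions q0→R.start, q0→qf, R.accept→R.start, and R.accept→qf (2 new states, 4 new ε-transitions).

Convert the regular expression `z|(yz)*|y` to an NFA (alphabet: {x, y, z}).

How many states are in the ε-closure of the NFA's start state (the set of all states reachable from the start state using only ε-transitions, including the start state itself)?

7

Work bottom-up. For each fragment F, track |ε-closure(F.start)| and whether F's accept lies in that closure (i.e. whether F accepts ε). A single-symbol fragment has closure size 1 and does not accept ε.
  yz → same as the first factor's closure: |closure| = 1
  (yz)* → the star's fresh start ε-reaches both the body's start and the fresh accept: |closure| = 2 + 1 = 3
  z|(yz)*|y → new start ε-reaches every alternative's start; at least one alternative accepts ε, so the union's new accept is reached too: |closure| = 1 + 1 + 3 + 1 + 1 = 7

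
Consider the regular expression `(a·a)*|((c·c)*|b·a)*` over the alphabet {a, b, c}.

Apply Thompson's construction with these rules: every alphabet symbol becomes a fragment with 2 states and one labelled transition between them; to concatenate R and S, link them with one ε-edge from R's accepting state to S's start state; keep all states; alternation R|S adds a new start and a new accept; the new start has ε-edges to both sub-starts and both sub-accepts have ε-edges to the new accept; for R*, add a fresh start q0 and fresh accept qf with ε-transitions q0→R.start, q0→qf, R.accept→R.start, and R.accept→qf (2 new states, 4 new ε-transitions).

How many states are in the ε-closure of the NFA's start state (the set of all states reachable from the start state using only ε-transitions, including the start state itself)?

13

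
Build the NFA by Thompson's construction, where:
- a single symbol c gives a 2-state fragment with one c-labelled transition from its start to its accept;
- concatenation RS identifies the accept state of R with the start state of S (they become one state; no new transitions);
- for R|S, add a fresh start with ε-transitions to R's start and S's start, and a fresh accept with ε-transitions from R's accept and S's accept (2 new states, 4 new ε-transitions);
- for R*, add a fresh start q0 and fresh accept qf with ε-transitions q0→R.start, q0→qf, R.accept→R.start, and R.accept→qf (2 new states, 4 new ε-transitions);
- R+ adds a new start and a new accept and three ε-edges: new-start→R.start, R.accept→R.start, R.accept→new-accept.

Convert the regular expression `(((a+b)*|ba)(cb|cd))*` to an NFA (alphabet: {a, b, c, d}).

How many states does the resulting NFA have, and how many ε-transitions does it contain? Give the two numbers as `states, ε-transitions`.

Per subexpression:
Each of the 8 symbol leaves contributes 2 states and 0 ε-transitions.
  a+ = 4 states, 3 ε-transitions
  a+b = 5 states, 3 ε-transitions
  (a+b)* = 7 states, 7 ε-transitions
  ba = 3 states, 0 ε-transitions
  (a+b)*|ba = 12 states, 11 ε-transitions
  cb = 3 states, 0 ε-transitions
  cd = 3 states, 0 ε-transitions
  cb|cd = 8 states, 4 ε-transitions
  ((a+b)*|ba)(cb|cd) = 19 states, 15 ε-transitions
  (((a+b)*|ba)(cb|cd))* = 21 states, 19 ε-transitions

21, 19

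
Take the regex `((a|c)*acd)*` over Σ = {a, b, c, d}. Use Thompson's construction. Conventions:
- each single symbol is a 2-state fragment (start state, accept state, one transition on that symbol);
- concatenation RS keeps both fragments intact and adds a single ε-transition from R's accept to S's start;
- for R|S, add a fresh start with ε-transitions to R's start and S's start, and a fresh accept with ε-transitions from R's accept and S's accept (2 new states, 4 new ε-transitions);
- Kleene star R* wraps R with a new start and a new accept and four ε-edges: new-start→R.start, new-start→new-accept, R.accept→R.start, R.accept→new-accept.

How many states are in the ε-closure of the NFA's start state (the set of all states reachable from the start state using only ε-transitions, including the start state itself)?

8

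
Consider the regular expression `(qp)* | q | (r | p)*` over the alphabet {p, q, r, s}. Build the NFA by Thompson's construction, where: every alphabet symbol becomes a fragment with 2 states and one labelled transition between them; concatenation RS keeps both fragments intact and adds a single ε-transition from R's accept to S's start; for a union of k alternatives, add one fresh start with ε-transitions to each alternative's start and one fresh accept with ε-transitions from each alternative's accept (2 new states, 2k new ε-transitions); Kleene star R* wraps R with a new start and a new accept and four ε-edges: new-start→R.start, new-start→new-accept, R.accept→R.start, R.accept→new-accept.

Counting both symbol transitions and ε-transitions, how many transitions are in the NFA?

Recursing over subexpressions:
Each of the 5 symbol leaves contributes 1 transition (1 symbol, 0 ε).
  qp = 3 transitions (2 symbol, 1 ε)
  (qp)* = 7 transitions (2 symbol, 5 ε)
  r | p = 6 transitions (2 symbol, 4 ε)
  (r | p)* = 10 transitions (2 symbol, 8 ε)
  (qp)* | q | (r | p)* = 24 transitions (5 symbol, 19 ε)

24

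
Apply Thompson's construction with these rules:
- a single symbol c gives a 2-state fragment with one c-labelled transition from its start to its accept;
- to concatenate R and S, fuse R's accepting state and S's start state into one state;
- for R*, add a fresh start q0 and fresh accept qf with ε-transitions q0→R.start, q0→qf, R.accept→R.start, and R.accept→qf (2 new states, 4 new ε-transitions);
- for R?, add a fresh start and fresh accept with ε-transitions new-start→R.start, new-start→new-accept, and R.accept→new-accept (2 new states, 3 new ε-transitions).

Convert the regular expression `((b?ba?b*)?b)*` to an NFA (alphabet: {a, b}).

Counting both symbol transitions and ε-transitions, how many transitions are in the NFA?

Bottom-up over the parse tree:
Each of the 5 symbol leaves contributes 1 transition (1 symbol, 0 ε).
  b? — 4 transitions (1 symbol, 3 ε)
  a? — 4 transitions (1 symbol, 3 ε)
  b* — 5 transitions (1 symbol, 4 ε)
  b?ba?b* — 14 transitions (4 symbol, 10 ε)
  (b?ba?b*)? — 17 transitions (4 symbol, 13 ε)
  (b?ba?b*)?b — 18 transitions (5 symbol, 13 ε)
  ((b?ba?b*)?b)* — 22 transitions (5 symbol, 17 ε)

22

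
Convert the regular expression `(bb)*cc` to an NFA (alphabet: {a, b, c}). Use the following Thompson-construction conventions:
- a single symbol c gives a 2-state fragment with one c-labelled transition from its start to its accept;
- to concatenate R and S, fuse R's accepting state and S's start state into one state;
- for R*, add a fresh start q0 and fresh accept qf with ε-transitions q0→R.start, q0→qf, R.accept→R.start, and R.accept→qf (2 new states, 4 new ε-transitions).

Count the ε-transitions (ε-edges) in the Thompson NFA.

4

Per subexpression:
Each of the 4 symbol leaves contributes 0 ε-transitions.
  bb — 0 ε-transitions
  (bb)* — 4 ε-transitions
  (bb)*cc — 4 ε-transitions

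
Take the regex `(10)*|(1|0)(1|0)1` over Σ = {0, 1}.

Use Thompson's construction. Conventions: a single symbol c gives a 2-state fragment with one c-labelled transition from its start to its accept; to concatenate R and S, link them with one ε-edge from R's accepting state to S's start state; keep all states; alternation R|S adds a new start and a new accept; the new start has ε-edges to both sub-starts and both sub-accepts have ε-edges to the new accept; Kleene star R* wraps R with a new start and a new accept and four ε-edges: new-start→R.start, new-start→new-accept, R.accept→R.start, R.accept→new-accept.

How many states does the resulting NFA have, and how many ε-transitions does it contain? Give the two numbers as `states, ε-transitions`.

22, 19

Building bottom-up:
Each of the 7 symbol leaves contributes 2 states and 0 ε-transitions.
  10 : 4 states, 1 ε-transition
  (10)* : 6 states, 5 ε-transitions
  1|0 : 6 states, 4 ε-transitions
  1|0 : 6 states, 4 ε-transitions
  (1|0)(1|0)1 : 14 states, 10 ε-transitions
  (10)*|(1|0)(1|0)1 : 22 states, 19 ε-transitions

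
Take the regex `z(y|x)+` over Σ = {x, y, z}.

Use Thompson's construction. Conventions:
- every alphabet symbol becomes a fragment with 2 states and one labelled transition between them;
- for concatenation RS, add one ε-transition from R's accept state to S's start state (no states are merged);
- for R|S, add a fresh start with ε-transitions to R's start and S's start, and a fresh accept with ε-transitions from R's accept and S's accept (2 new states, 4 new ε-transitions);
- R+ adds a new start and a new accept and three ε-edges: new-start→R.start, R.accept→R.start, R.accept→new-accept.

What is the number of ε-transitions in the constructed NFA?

8

Per subexpression:
Each of the 3 symbol leaves contributes 0 ε-transitions.
  y|x → 4 ε-transitions
  (y|x)+ → 7 ε-transitions
  z(y|x)+ → 8 ε-transitions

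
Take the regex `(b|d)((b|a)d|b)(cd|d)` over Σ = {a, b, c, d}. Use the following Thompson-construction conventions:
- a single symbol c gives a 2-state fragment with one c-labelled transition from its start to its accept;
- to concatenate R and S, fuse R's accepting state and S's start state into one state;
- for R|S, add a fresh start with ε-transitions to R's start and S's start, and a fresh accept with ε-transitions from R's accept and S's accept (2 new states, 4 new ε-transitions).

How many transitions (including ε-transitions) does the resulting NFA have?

25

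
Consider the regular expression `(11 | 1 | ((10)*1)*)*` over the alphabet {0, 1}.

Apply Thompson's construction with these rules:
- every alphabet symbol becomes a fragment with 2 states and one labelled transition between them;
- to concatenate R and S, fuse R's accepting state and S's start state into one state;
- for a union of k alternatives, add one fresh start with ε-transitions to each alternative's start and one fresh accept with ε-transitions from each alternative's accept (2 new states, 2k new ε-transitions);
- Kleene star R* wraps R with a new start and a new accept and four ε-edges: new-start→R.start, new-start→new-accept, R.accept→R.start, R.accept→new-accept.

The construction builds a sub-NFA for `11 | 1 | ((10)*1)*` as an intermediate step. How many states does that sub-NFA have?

15

Fragment for `11 | 1 | ((10)*1)*`:
Each of the 6 symbol leaves contributes a 2-state fragment.
  11 : 3 states
  10 : 3 states
  (10)* : 5 states
  (10)*1 : 6 states
  ((10)*1)* : 8 states
  11 | 1 | ((10)*1)* : 15 states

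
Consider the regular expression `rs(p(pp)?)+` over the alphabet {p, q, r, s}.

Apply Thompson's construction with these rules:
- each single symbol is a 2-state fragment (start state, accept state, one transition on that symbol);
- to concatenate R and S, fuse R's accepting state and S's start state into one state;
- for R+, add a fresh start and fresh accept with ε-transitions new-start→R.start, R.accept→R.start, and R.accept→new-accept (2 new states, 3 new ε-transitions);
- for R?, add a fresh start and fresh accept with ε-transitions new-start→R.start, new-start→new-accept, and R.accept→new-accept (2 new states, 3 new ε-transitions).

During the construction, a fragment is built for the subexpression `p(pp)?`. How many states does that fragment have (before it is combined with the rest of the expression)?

6

Fragment for `p(pp)?`:
Each of the 3 symbol leaves contributes a 2-state fragment.
  pp = 3 states
  (pp)? = 5 states
  p(pp)? = 6 states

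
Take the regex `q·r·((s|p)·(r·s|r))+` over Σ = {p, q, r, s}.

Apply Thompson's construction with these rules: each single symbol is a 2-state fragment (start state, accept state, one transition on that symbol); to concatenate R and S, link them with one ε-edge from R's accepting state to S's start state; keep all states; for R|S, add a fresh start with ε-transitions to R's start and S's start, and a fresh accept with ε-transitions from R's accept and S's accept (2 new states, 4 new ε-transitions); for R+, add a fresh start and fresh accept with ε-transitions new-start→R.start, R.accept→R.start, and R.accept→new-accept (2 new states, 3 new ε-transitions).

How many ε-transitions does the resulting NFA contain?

15

By structural recursion:
Each of the 7 symbol leaves contributes 0 ε-transitions.
  s|p = 4 ε-transitions
  r·s = 1 ε-transition
  r·s|r = 5 ε-transitions
  (s|p)·(r·s|r) = 10 ε-transitions
  ((s|p)·(r·s|r))+ = 13 ε-transitions
  q·r·((s|p)·(r·s|r))+ = 15 ε-transitions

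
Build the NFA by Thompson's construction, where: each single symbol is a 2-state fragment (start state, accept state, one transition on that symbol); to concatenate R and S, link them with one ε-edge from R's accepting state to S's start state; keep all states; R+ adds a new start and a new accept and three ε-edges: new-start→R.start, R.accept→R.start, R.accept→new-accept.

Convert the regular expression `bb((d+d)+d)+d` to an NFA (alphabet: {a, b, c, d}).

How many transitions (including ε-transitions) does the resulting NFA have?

20

Recursing over subexpressions:
Each of the 6 symbol leaves contributes 1 transition (1 symbol, 0 ε).
  d+ = 4 transitions (1 symbol, 3 ε)
  d+d = 6 transitions (2 symbol, 4 ε)
  (d+d)+ = 9 transitions (2 symbol, 7 ε)
  (d+d)+d = 11 transitions (3 symbol, 8 ε)
  ((d+d)+d)+ = 14 transitions (3 symbol, 11 ε)
  bb((d+d)+d)+d = 20 transitions (6 symbol, 14 ε)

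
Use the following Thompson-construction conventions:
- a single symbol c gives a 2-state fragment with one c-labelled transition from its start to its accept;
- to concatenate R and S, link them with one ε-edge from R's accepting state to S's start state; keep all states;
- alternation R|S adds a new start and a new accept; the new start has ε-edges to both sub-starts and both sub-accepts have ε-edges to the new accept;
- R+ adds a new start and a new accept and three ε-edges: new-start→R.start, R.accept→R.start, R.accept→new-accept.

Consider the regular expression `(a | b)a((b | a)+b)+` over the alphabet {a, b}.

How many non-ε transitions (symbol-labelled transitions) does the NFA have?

Bottom-up over the parse tree:
Each of the 6 symbol leaves contributes exactly 1 symbol transition.
  a | b : 2 symbol transitions
  b | a : 2 symbol transitions
  (b | a)+ : 2 symbol transitions
  (b | a)+b : 3 symbol transitions
  ((b | a)+b)+ : 3 symbol transitions
  (a | b)a((b | a)+b)+ : 6 symbol transitions

6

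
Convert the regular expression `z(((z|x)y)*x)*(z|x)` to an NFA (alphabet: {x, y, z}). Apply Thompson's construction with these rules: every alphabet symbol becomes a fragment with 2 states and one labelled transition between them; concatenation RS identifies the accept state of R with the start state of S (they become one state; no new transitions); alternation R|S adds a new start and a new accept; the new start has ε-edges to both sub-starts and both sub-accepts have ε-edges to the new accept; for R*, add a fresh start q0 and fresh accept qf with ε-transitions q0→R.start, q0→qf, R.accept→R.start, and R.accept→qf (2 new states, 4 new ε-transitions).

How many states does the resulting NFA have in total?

18

Recursing over subexpressions:
Each of the 7 symbol leaves contributes a 2-state fragment.
  z|x — 6 states
  (z|x)y — 7 states
  ((z|x)y)* — 9 states
  ((z|x)y)*x — 10 states
  (((z|x)y)*x)* — 12 states
  z|x — 6 states
  z(((z|x)y)*x)*(z|x) — 18 states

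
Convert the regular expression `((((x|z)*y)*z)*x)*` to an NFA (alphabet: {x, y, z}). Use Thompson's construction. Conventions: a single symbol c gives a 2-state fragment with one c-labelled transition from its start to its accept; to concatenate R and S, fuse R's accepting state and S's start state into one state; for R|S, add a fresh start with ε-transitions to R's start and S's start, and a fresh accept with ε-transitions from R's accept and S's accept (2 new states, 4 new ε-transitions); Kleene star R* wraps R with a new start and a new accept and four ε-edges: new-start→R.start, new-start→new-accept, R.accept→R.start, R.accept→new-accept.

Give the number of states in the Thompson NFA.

17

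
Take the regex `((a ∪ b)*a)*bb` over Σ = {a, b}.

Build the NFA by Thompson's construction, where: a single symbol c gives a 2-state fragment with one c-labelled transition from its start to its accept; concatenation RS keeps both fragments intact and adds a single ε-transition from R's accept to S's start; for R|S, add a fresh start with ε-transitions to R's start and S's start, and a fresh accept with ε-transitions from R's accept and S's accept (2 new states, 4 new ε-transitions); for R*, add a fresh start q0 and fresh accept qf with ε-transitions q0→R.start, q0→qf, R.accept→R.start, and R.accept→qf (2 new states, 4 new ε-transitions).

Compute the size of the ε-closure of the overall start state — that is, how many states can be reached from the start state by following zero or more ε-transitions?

Let C(F) = |ε-closure(F.start)| within fragment F, and note whether F accepts ε. Symbol fragments have C = 1 and do not accept ε. Then:
  a ∪ b — new start ε-reaches every alternative's start; none of them accept ε, so the new accept is not reached: |closure| = 1 + 1 + 1 = 3
  (a ∪ b)* — the star's fresh start ε-reaches both the body's start and the fresh accept: |closure| = 2 + 3 = 5
  (a ∪ b)*a — the left operand accepts ε, so the closure extends into the next operand (via the concat ε-link); |closure| = 5 + 1 = 6
  ((a ∪ b)*a)* — new start has ε-edges to the inner start and to the new accept, so |closure| = 2 + 6 = 8
  ((a ∪ b)*a)*bb — the left operand accepts ε, so the closure extends into the next operand (via the concat ε-link); |closure| = 8 + 1 = 9

9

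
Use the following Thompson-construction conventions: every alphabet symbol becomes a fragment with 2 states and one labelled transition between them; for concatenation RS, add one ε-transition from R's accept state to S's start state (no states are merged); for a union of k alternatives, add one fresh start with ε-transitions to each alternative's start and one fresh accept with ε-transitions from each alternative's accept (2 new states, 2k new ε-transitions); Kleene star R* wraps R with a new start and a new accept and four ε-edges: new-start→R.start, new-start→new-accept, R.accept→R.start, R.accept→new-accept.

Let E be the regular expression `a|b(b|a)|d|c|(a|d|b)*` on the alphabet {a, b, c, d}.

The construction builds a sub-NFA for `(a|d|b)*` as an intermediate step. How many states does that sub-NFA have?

10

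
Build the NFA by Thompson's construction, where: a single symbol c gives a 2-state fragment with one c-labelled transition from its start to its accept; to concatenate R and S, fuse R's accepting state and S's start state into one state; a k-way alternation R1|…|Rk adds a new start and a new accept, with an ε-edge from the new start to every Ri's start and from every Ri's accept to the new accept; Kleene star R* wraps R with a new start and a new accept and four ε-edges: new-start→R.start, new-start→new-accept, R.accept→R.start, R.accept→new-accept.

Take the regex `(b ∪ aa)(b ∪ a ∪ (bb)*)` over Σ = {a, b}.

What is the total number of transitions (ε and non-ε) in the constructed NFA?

Bottom-up over the parse tree:
Each of the 7 symbol leaves contributes 1 transition (1 symbol, 0 ε).
  aa → 2 transitions (2 symbol, 0 ε)
  b ∪ aa → 7 transitions (3 symbol, 4 ε)
  bb → 2 transitions (2 symbol, 0 ε)
  (bb)* → 6 transitions (2 symbol, 4 ε)
  b ∪ a ∪ (bb)* → 14 transitions (4 symbol, 10 ε)
  (b ∪ aa)(b ∪ a ∪ (bb)*) → 21 transitions (7 symbol, 14 ε)

21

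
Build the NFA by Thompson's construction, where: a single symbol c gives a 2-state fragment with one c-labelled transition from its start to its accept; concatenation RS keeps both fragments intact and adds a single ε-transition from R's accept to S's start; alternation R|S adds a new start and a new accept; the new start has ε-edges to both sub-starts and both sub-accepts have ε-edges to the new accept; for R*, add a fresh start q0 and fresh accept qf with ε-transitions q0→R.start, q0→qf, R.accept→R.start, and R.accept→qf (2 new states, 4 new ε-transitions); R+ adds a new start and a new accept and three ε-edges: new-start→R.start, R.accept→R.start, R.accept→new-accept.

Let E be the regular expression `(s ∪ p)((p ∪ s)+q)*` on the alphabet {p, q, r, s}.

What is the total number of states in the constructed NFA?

18

Bottom-up over the parse tree:
Each of the 5 symbol leaves contributes a 2-state fragment.
  s ∪ p : 6 states
  p ∪ s : 6 states
  (p ∪ s)+ : 8 states
  (p ∪ s)+q : 10 states
  ((p ∪ s)+q)* : 12 states
  (s ∪ p)((p ∪ s)+q)* : 18 states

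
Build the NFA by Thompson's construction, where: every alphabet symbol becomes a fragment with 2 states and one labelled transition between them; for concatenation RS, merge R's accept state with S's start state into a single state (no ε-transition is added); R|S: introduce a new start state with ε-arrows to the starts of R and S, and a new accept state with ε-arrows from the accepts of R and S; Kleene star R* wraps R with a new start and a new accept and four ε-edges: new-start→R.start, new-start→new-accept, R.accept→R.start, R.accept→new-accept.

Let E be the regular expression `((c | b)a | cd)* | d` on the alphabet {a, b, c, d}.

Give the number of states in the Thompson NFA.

18

By structural recursion:
Each of the 6 symbol leaves contributes a 2-state fragment.
  c | b → 6 states
  (c | b)a → 7 states
  cd → 3 states
  (c | b)a | cd → 12 states
  ((c | b)a | cd)* → 14 states
  ((c | b)a | cd)* | d → 18 states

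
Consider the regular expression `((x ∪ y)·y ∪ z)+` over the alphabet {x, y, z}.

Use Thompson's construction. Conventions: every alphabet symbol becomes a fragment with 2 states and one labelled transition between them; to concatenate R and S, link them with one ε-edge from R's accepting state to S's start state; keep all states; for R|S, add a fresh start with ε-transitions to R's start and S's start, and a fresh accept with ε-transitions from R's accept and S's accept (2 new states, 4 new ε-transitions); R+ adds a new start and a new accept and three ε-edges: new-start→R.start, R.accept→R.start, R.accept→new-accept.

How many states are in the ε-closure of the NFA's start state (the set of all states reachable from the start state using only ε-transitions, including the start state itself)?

6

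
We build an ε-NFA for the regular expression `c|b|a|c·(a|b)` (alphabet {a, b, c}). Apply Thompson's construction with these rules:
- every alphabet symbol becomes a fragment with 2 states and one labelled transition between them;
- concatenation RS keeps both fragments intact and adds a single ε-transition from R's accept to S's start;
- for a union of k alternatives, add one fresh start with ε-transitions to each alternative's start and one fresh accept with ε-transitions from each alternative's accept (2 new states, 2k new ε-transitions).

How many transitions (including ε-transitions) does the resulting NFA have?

Building bottom-up:
Each of the 6 symbol leaves contributes 1 transition (1 symbol, 0 ε).
  a|b = 6 transitions (2 symbol, 4 ε)
  c·(a|b) = 8 transitions (3 symbol, 5 ε)
  c|b|a|c·(a|b) = 19 transitions (6 symbol, 13 ε)

19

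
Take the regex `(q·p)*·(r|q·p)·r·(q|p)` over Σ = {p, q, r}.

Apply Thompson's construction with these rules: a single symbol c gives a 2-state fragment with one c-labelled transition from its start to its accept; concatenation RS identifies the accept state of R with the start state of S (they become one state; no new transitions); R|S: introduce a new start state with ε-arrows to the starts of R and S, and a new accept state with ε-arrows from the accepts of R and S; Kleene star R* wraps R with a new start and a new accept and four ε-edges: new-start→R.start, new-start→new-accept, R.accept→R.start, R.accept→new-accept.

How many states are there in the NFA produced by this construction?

Bottom-up over the parse tree:
Each of the 8 symbol leaves contributes a 2-state fragment.
  q·p → 3 states
  (q·p)* → 5 states
  q·p → 3 states
  r|q·p → 7 states
  q|p → 6 states
  (q·p)*·(r|q·p)·r·(q|p) → 17 states

17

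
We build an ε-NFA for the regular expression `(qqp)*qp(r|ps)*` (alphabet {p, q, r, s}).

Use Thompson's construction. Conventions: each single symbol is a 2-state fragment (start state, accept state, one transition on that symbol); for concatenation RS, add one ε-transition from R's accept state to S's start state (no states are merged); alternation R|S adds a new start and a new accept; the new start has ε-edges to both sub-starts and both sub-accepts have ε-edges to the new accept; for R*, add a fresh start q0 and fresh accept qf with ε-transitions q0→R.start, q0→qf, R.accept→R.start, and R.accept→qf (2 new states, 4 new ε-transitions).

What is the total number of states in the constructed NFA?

22

Recursing over subexpressions:
Each of the 8 symbol leaves contributes a 2-state fragment.
  qqp = 6 states
  (qqp)* = 8 states
  ps = 4 states
  r|ps = 8 states
  (r|ps)* = 10 states
  (qqp)*qp(r|ps)* = 22 states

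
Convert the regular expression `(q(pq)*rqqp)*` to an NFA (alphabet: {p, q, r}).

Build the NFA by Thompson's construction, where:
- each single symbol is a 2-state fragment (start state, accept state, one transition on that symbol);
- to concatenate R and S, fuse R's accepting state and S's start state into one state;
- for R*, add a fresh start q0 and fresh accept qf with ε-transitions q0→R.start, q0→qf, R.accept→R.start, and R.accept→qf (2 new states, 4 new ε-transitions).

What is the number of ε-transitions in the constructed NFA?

8

Per subexpression:
Each of the 7 symbol leaves contributes 0 ε-transitions.
  pq — 0 ε-transitions
  (pq)* — 4 ε-transitions
  q(pq)*rqqp — 4 ε-transitions
  (q(pq)*rqqp)* — 8 ε-transitions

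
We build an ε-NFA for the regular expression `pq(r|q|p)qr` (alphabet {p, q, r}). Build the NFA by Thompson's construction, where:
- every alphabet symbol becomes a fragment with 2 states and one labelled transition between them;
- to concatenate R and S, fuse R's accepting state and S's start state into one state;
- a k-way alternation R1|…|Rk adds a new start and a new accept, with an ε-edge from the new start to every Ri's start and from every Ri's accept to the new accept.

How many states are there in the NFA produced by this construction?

Per subexpression:
Each of the 7 symbol leaves contributes a 2-state fragment.
  r|q|p → 8 states
  pq(r|q|p)qr → 12 states

12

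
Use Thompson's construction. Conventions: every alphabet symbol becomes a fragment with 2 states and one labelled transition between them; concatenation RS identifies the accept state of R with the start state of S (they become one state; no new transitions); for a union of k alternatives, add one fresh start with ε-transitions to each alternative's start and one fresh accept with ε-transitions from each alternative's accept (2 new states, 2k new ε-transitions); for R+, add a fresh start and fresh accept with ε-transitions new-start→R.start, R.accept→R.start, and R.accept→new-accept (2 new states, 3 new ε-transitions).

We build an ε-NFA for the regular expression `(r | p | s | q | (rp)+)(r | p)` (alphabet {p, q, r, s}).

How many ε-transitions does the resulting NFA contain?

17

By structural recursion:
Each of the 8 symbol leaves contributes 0 ε-transitions.
  rp — 0 ε-transitions
  (rp)+ — 3 ε-transitions
  r | p | s | q | (rp)+ — 13 ε-transitions
  r | p — 4 ε-transitions
  (r | p | s | q | (rp)+)(r | p) — 17 ε-transitions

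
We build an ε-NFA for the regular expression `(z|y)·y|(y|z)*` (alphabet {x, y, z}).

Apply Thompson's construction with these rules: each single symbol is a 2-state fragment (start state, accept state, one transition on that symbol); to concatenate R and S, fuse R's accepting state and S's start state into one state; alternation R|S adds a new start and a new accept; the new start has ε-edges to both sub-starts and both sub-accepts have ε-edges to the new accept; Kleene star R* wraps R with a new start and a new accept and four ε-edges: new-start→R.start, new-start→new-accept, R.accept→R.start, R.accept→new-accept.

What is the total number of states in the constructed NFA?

17

By structural recursion:
Each of the 5 symbol leaves contributes a 2-state fragment.
  z|y : 6 states
  (z|y)·y : 7 states
  y|z : 6 states
  (y|z)* : 8 states
  (z|y)·y|(y|z)* : 17 states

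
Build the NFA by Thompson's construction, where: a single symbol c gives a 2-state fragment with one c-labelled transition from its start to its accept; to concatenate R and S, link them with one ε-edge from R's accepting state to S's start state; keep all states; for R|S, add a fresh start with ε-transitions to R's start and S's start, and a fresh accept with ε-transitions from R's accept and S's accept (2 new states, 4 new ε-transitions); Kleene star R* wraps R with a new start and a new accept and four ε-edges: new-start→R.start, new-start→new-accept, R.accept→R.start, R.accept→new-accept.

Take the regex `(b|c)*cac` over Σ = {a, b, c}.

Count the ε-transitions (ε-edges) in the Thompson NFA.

11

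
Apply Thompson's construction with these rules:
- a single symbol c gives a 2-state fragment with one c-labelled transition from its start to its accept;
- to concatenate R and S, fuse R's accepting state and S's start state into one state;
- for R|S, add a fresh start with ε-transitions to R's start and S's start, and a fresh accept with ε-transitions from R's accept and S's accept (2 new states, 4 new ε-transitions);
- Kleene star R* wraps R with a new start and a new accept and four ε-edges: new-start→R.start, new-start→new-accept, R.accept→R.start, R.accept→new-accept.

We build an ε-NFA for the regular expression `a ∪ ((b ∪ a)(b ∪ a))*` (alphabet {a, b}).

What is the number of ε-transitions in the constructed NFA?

16

Per subexpression:
Each of the 5 symbol leaves contributes 0 ε-transitions.
  b ∪ a — 4 ε-transitions
  b ∪ a — 4 ε-transitions
  (b ∪ a)(b ∪ a) — 8 ε-transitions
  ((b ∪ a)(b ∪ a))* — 12 ε-transitions
  a ∪ ((b ∪ a)(b ∪ a))* — 16 ε-transitions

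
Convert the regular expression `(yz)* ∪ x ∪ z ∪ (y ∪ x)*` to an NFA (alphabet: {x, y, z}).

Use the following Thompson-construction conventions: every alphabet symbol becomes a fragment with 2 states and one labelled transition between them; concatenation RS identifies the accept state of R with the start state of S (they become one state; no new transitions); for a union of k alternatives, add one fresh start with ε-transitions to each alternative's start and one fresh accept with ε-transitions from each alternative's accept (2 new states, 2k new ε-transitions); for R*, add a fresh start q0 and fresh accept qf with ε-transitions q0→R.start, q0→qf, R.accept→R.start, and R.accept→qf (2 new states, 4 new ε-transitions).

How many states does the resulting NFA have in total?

19

Recursing over subexpressions:
Each of the 6 symbol leaves contributes a 2-state fragment.
  yz = 3 states
  (yz)* = 5 states
  y ∪ x = 6 states
  (y ∪ x)* = 8 states
  (yz)* ∪ x ∪ z ∪ (y ∪ x)* = 19 states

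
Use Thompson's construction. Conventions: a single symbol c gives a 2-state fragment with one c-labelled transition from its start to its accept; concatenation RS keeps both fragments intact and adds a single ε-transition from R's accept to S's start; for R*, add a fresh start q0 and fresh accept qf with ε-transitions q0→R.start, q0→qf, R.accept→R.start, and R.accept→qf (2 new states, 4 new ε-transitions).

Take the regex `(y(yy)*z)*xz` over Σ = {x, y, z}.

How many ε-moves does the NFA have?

13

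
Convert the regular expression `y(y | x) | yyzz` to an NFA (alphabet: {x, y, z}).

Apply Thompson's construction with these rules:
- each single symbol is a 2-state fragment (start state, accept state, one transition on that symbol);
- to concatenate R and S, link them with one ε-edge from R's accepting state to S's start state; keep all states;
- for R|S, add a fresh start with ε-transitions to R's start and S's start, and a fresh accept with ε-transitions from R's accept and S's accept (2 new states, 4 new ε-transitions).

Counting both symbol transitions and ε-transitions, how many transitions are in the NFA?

19

Recursing over subexpressions:
Each of the 7 symbol leaves contributes 1 transition (1 symbol, 0 ε).
  y | x : 6 transitions (2 symbol, 4 ε)
  y(y | x) : 8 transitions (3 symbol, 5 ε)
  yyzz : 7 transitions (4 symbol, 3 ε)
  y(y | x) | yyzz : 19 transitions (7 symbol, 12 ε)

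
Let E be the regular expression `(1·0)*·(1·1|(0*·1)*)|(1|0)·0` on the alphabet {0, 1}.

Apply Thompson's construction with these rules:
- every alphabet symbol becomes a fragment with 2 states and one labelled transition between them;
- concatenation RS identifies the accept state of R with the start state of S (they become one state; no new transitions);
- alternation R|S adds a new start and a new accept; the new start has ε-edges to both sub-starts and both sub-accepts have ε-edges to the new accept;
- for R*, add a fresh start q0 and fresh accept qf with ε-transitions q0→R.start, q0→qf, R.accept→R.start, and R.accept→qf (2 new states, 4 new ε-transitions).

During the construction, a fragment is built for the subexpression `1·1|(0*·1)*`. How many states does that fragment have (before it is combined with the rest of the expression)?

12

Fragment for `1·1|(0*·1)*`:
Each of the 4 symbol leaves contributes a 2-state fragment.
  1·1 : 3 states
  0* : 4 states
  0*·1 : 5 states
  (0*·1)* : 7 states
  1·1|(0*·1)* : 12 states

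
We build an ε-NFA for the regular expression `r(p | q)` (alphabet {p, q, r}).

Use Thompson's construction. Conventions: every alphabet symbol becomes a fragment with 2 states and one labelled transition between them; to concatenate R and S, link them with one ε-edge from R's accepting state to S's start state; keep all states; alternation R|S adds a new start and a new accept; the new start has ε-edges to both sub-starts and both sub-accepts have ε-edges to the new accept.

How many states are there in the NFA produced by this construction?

Recursing over subexpressions:
Each of the 3 symbol leaves contributes a 2-state fragment.
  p | q = 6 states
  r(p | q) = 8 states

8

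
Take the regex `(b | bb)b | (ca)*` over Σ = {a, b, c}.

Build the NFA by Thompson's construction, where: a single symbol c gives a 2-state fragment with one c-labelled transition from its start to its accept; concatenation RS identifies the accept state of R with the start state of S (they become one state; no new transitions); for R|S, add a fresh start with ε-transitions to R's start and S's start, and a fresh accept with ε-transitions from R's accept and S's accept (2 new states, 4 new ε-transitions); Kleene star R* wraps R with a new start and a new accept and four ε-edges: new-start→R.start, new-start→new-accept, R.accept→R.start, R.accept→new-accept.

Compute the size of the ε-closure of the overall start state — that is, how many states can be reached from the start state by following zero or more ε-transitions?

8

Let C(F) = |ε-closure(F.start)| within fragment F, and note whether F accepts ε. Symbol fragments have C = 1 and do not accept ε. Then:
  bb — same as the first factor's closure: C = 1
  b | bb — new start ε-reaches every alternative's start; none of them accept ε, so the new accept is not reached: C = 1 + 1 + 1 = 3
  (b | bb)b — C equals the left operand's closure size = 3 (its accept is not ε-reachable, so the closure stops there)
  ca — C equals the left operand's closure size = 1 (its accept is not ε-reachable, so the closure stops there)
  (ca)* — new start has ε-edges to the inner start and to the new accept, so C = 2 + 1 = 3
  (b | bb)b | (ca)* — C = 1 (new start) + (3 + 3) + 1 (new accept, since some branch ε-reaches its own accept) = 8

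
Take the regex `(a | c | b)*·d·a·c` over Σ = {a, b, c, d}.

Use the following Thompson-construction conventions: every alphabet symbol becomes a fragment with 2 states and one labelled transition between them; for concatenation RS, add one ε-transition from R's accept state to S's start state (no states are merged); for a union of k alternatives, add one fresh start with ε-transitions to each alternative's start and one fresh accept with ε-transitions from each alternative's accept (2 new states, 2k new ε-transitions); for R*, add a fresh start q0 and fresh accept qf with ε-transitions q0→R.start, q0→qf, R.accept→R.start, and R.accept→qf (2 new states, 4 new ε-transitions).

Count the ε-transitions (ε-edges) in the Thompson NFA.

Recursing over subexpressions:
Each of the 6 symbol leaves contributes 0 ε-transitions.
  a | c | b : 6 ε-transitions
  (a | c | b)* : 10 ε-transitions
  (a | c | b)*·d·a·c : 13 ε-transitions

13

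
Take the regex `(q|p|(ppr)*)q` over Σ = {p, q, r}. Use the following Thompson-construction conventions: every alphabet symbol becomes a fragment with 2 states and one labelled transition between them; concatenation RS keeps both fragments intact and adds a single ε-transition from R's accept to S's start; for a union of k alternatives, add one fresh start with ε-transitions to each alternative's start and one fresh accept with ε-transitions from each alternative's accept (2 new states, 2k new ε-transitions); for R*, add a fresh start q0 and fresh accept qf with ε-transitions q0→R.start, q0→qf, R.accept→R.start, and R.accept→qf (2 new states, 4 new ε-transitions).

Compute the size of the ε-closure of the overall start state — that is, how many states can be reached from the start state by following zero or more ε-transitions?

8

Let C(F) = |ε-closure(F.start)| within fragment F, and note whether F accepts ε. Symbol fragments have C = 1 and do not accept ε. Then:
  ppr : |ε-closure| equals the left operand's closure size = 1 (its accept is not ε-reachable, so the closure stops there)
  (ppr)* : the star's fresh start ε-reaches both the body's start and the fresh accept: |ε-closure| = 2 + 1 = 3
  q|p|(ppr)* : new start ε-reaches every alternative's start; at least one alternative accepts ε, so the union's new accept is reached too: |ε-closure| = 1 + 1 + 1 + 3 + 1 = 7
  (q|p|(ppr)*)q : the left operand accepts ε, so the closure extends into the next operand (via the concat ε-link); |ε-closure| = 7 + 1 = 8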